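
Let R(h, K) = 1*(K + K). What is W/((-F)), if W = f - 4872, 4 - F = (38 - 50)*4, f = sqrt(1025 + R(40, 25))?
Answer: 1218/13 - 5*sqrt(43)/52 ≈ 93.062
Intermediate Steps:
R(h, K) = 2*K (R(h, K) = 1*(2*K) = 2*K)
f = 5*sqrt(43) (f = sqrt(1025 + 2*25) = sqrt(1025 + 50) = sqrt(1075) = 5*sqrt(43) ≈ 32.787)
F = 52 (F = 4 - (38 - 50)*4 = 4 - (-12)*4 = 4 - 1*(-48) = 4 + 48 = 52)
W = -4872 + 5*sqrt(43) (W = 5*sqrt(43) - 4872 = -4872 + 5*sqrt(43) ≈ -4839.2)
W/((-F)) = (-4872 + 5*sqrt(43))/((-1*52)) = (-4872 + 5*sqrt(43))/(-52) = (-4872 + 5*sqrt(43))*(-1/52) = 1218/13 - 5*sqrt(43)/52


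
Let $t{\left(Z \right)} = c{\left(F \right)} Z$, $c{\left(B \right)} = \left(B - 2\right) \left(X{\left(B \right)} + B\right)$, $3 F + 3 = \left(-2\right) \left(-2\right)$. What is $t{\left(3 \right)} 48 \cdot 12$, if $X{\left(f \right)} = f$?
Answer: $-1920$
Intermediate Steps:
$F = \frac{1}{3}$ ($F = -1 + \frac{\left(-2\right) \left(-2\right)}{3} = -1 + \frac{1}{3} \cdot 4 = -1 + \frac{4}{3} = \frac{1}{3} \approx 0.33333$)
$c{\left(B \right)} = 2 B \left(-2 + B\right)$ ($c{\left(B \right)} = \left(B - 2\right) \left(B + B\right) = \left(-2 + B\right) 2 B = 2 B \left(-2 + B\right)$)
$t{\left(Z \right)} = - \frac{10 Z}{9}$ ($t{\left(Z \right)} = 2 \cdot \frac{1}{3} \left(-2 + \frac{1}{3}\right) Z = 2 \cdot \frac{1}{3} \left(- \frac{5}{3}\right) Z = - \frac{10 Z}{9}$)
$t{\left(3 \right)} 48 \cdot 12 = \left(- \frac{10}{9}\right) 3 \cdot 48 \cdot 12 = \left(- \frac{10}{3}\right) 48 \cdot 12 = \left(-160\right) 12 = -1920$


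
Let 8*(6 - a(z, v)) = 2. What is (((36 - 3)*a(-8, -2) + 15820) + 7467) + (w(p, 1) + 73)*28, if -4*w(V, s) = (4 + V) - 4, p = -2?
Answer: 102139/4 ≈ 25535.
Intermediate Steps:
a(z, v) = 23/4 (a(z, v) = 6 - 1/8*2 = 6 - 1/4 = 23/4)
w(V, s) = -V/4 (w(V, s) = -((4 + V) - 4)/4 = -V/4)
(((36 - 3)*a(-8, -2) + 15820) + 7467) + (w(p, 1) + 73)*28 = (((36 - 3)*(23/4) + 15820) + 7467) + (-1/4*(-2) + 73)*28 = ((33*(23/4) + 15820) + 7467) + (1/2 + 73)*28 = ((759/4 + 15820) + 7467) + (147/2)*28 = (64039/4 + 7467) + 2058 = 93907/4 + 2058 = 102139/4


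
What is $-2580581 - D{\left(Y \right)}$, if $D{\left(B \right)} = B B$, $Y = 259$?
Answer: $-2647662$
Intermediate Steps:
$D{\left(B \right)} = B^{2}$
$-2580581 - D{\left(Y \right)} = -2580581 - 259^{2} = -2580581 - 67081 = -2647662$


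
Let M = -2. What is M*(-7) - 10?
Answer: 4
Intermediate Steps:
M*(-7) - 10 = -2*(-7) - 10 = 14 - 10 = 4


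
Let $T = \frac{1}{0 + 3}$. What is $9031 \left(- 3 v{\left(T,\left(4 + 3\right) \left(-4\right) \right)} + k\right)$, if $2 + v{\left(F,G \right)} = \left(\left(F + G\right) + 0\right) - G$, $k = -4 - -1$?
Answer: $18062$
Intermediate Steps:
$k = -3$ ($k = -4 + 1 = -3$)
$T = \frac{1}{3} \approx 0.33333$
$v{\left(F,G \right)} = -2 + F$ ($v{\left(F,G \right)} = -2 + \left(\left(\left(F + G\right) + 0\right) - G\right) = -2 + \left(\left(F + G\right) - G\right) = -2 + F$)
$9031 \left(- 3 v{\left(T,\left(4 + 3\right) \left(-4\right) \right)} + k\right) = 9031 \left(- 3 \left(-2 + \frac{1}{3}\right) - 3\right) = 9031 \left(\left(-3\right) \left(- \frac{5}{3}\right) - 3\right) = 9031 \left(5 - 3\right) = 9031 \cdot 2 = 18062$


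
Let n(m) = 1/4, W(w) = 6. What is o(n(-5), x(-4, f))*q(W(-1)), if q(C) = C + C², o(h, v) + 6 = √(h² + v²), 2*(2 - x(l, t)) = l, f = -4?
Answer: -252 + 21*√257/2 ≈ -83.672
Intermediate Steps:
x(l, t) = 2 - l/2
n(m) = ¼
o(h, v) = -6 + √(h² + v²)
o(n(-5), x(-4, f))*q(W(-1)) = (-6 + √((¼)² + (2 - ½*(-4))²))*(6*(1 + 6)) = (-6 + √(1/16 + (2 + 2)²))*(6*7) = (-6 + √(1/16 + 4²))*42 = (-6 + √(1/16 + 16))*42 = (-6 + √(257/16))*42 = (-6 + √257/4)*42 = -252 + 21*√257/2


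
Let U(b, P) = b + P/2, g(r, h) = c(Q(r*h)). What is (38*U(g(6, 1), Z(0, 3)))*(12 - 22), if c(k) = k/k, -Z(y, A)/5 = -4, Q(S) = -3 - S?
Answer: -4180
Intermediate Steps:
Z(y, A) = 20 (Z(y, A) = -5*(-4) = 20)
c(k) = 1
g(r, h) = 1
U(b, P) = b + P/2 (U(b, P) = b + P*(1/2) = b + P/2)
(38*U(g(6, 1), Z(0, 3)))*(12 - 22) = (38*(1 + (1/2)*20))*(12 - 22) = (38*(1 + 10))*(-10) = (38*11)*(-10) = 418*(-10) = -4180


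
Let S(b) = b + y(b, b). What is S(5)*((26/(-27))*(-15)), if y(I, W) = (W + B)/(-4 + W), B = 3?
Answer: 1690/9 ≈ 187.78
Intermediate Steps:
y(I, W) = (3 + W)/(-4 + W) (y(I, W) = (W + 3)/(-4 + W) = (3 + W)/(-4 + W))
S(b) = b + (3 + b)/(-4 + b)
S(5)*((26/(-27))*(-15)) = ((3 + 5 + 5*(-4 + 5))/(-4 + 5))*((26/(-27))*(-15)) = ((3 + 5 + 5*1)/1)*((26*(-1/27))*(-15)) = (1*(3 + 5 + 5))*(-26/27*(-15)) = (1*13)*(130/9) = 13*(130/9) = 1690/9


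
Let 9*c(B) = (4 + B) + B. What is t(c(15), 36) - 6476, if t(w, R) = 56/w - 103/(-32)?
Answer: -3513129/544 ≈ -6458.0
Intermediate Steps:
c(B) = 4/9 + 2*B/9 (c(B) = ((4 + B) + B)/9 = (4 + 2*B)/9 = 4/9 + 2*B/9)
t(w, R) = 103/32 + 56/w (t(w, R) = 56/w - 103*(-1/32) = 56/w + 103/32 = 103/32 + 56/w)
t(c(15), 36) - 6476 = (103/32 + 56/(4/9 + (2/9)*15)) - 6476 = (103/32 + 56/(4/9 + 10/3)) - 6476 = (103/32 + 56/(34/9)) - 6476 = (103/32 + 56*(9/34)) - 6476 = (103/32 + 252/17) - 6476 = 9815/544 - 6476 = -3513129/544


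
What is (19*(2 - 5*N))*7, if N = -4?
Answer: 2926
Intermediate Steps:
(19*(2 - 5*N))*7 = (19*(2 - 5*(-4)))*7 = (19*(2 + 20))*7 = (19*22)*7 = 418*7 = 2926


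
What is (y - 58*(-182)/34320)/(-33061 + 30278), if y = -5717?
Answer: 3773017/1836780 ≈ 2.0541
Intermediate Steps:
(y - 58*(-182)/34320)/(-33061 + 30278) = (-5717 - 58*(-182)/34320)/(-33061 + 30278) = (-5717 + 10556*(1/34320))/(-2783) = (-5717 + 203/660)*(-1/2783) = -3773017/660*(-1/2783) = 3773017/1836780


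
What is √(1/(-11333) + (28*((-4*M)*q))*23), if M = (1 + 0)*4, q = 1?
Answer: I*√1323413715589/11333 ≈ 101.51*I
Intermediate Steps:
M = 4 (M = 1*4 = 4)
√(1/(-11333) + (28*((-4*M)*q))*23) = √(1/(-11333) + (28*(-4*4*1))*23) = √(-1/11333 + (28*(-16*1))*23) = √(-1/11333 + (28*(-16))*23) = √(-1/11333 - 448*23) = √(-1/11333 - 10304) = √(-116775233/11333) = I*√1323413715589/11333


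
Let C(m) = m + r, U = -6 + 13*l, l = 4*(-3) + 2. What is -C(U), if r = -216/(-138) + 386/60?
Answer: 88321/690 ≈ 128.00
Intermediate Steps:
l = -10 (l = -12 + 2 = -10)
r = 5519/690 (r = -216*(-1/138) + 386*(1/60) = 36/23 + 193/30 = 5519/690 ≈ 7.9986)
U = -136 (U = -6 + 13*(-10) = -6 - 130 = -136)
C(m) = 5519/690 + m (C(m) = m + 5519/690 = 5519/690 + m)
-C(U) = -(5519/690 - 136) = -1*(-88321/690) = 88321/690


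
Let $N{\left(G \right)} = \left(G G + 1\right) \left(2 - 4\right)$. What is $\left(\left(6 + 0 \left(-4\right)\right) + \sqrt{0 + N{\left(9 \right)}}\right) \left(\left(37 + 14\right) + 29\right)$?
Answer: $480 + 160 i \sqrt{41} \approx 480.0 + 1024.5 i$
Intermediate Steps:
$N{\left(G \right)} = -2 - 2 G^{2}$ ($N{\left(G \right)} = \left(G^{2} + 1\right) \left(-2\right) = \left(1 + G^{2}\right) \left(-2\right) = -2 - 2 G^{2}$)
$\left(\left(6 + 0 \left(-4\right)\right) + \sqrt{0 + N{\left(9 \right)}}\right) \left(\left(37 + 14\right) + 29\right) = \left(\left(6 + 0 \left(-4\right)\right) + \sqrt{0 - \left(2 + 2 \cdot 9^{2}\right)}\right) \left(\left(37 + 14\right) + 29\right) = \left(\left(6 + 0\right) + \sqrt{0 - 164}\right) \left(51 + 29\right) = \left(6 + \sqrt{0 - 164}\right) 80 = \left(6 + \sqrt{-164}\right) 80 = \left(6 + 2 i \sqrt{41}\right) 80 = 480 + 160 i \sqrt{41}$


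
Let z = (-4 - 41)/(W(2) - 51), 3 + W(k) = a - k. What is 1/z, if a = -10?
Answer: 22/15 ≈ 1.4667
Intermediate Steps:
W(k) = -13 - k (W(k) = -3 + (-10 - k) = -13 - k)
z = 15/22 (z = (-4 - 41)/((-13 - 1*2) - 51) = -45/((-13 - 2) - 51) = -45/(-15 - 51) = -45/(-66) = -45*(-1/66) = 15/22 ≈ 0.68182)
1/z = 1/(15/22) = 22/15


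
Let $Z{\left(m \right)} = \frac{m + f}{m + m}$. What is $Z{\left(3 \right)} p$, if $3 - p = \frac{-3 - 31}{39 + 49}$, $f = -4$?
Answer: $- \frac{149}{264} \approx -0.56439$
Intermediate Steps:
$p = \frac{149}{44}$ ($p = 3 - \frac{-3 - 31}{39 + 49} = 3 - - \frac{34}{88} = 3 - \left(-34\right) \frac{1}{88} = 3 - - \frac{17}{44} = 3 + \frac{17}{44} = \frac{149}{44} \approx 3.3864$)
$Z{\left(m \right)} = \frac{-4 + m}{2 m}$ ($Z{\left(m \right)} = \frac{m - 4}{m + m} = \frac{-4 + m}{2 m}$)
$Z{\left(3 \right)} p = \frac{-4 + 3}{2 \cdot 3} \cdot \frac{149}{44} = \frac{1}{2} \cdot \frac{1}{3} \left(-1\right) \frac{149}{44} = \left(- \frac{1}{6}\right) \frac{149}{44} = - \frac{149}{264}$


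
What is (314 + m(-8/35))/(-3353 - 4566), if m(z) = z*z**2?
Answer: -13462238/339527125 ≈ -0.039650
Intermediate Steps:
m(z) = z**3
(314 + m(-8/35))/(-3353 - 4566) = (314 + (-8/35)**3)/(-3353 - 4566) = (314 + (-8*1/35)**3)/(-7919) = (314 + (-8/35)**3)*(-1/7919) = (314 - 512/42875)*(-1/7919) = (13462238/42875)*(-1/7919) = -13462238/339527125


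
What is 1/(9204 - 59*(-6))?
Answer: 1/9558 ≈ 0.00010462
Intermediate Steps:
1/(9204 - 59*(-6)) = 1/(9204 + 354) = 1/9558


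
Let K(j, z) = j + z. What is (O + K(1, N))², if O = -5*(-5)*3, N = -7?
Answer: 4761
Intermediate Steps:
O = 75 (O = 25*3 = 75)
(O + K(1, N))² = (75 + (1 - 7))² = (75 - 6)² = 69² = 4761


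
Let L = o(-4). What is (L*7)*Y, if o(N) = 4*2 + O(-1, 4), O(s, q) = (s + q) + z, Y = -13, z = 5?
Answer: -1456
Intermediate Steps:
O(s, q) = 5 + q + s (O(s, q) = (s + q) + 5 = (q + s) + 5 = 5 + q + s)
o(N) = 16 (o(N) = 4*2 + (5 + 4 - 1) = 8 + 8 = 16)
L = 16
(L*7)*Y = (16*7)*(-13) = 112*(-13) = -1456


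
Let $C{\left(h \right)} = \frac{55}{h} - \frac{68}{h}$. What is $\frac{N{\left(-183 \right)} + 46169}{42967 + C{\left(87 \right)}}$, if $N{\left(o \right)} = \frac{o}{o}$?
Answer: $\frac{2008395}{1869058} \approx 1.0745$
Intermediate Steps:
$C{\left(h \right)} = - \frac{13}{h}$
$N{\left(o \right)} = 1$
$\frac{N{\left(-183 \right)} + 46169}{42967 + C{\left(87 \right)}} = \frac{1 + 46169}{42967 - \frac{13}{87}} = \frac{46170}{42967 - \frac{13}{87}} = \frac{46170}{\frac{3738116}{87}} = 46170 \cdot \frac{87}{3738116} = \frac{2008395}{1869058}$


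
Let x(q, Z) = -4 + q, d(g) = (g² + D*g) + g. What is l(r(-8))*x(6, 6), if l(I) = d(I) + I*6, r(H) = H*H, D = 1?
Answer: 9216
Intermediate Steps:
d(g) = g² + 2*g (d(g) = (g² + 1*g) + g = (g² + g) + g = (g + g²) + g = g² + 2*g)
r(H) = H²
l(I) = 6*I + I*(2 + I) (l(I) = I*(2 + I) + I*6 = I*(2 + I) + 6*I = 6*I + I*(2 + I))
l(r(-8))*x(6, 6) = ((-8)²*(8 + (-8)²))*(-4 + 6) = (64*(8 + 64))*2 = (64*72)*2 = 4608*2 = 9216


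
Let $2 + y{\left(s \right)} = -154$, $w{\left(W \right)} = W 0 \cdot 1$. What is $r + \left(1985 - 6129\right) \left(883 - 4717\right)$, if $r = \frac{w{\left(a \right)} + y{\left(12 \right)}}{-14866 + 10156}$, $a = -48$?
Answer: $\frac{12472155386}{785} \approx 1.5888 \cdot 10^{7}$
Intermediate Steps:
$w{\left(W \right)} = 0$ ($w{\left(W \right)} = 0 \cdot 1 = 0$)
$y{\left(s \right)} = -156$ ($y{\left(s \right)} = -2 - 154 = -156$)
$r = \frac{26}{785}$ ($r = \frac{0 - 156}{-14866 + 10156} = - \frac{156}{-4710} = \left(-156\right) \left(- \frac{1}{4710}\right) = \frac{26}{785} \approx 0.033121$)
$r + \left(1985 - 6129\right) \left(883 - 4717\right) = \frac{26}{785} + \left(1985 - 6129\right) \left(883 - 4717\right) = \frac{26}{785} - -15888096 = \frac{26}{785} + 15888096 = \frac{12472155386}{785}$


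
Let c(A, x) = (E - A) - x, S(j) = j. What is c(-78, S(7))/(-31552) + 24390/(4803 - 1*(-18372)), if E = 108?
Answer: 17008999/16249280 ≈ 1.0468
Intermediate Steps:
c(A, x) = 108 - A - x (c(A, x) = (108 - A) - x = 108 - A - x)
c(-78, S(7))/(-31552) + 24390/(4803 - 1*(-18372)) = (108 - 1*(-78) - 1*7)/(-31552) + 24390/(4803 - 1*(-18372)) = (108 + 78 - 7)*(-1/31552) + 24390/(4803 + 18372) = 179*(-1/31552) + 24390/23175 = -179/31552 + 24390*(1/23175) = -179/31552 + 542/515 = 17008999/16249280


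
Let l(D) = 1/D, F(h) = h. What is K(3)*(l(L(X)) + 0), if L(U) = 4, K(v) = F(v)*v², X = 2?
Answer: 27/4 ≈ 6.7500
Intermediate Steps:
K(v) = v³ (K(v) = v*v² = v³)
K(3)*(l(L(X)) + 0) = 3³*(1/4 + 0) = 27*(¼ + 0) = 27*(¼) = 27/4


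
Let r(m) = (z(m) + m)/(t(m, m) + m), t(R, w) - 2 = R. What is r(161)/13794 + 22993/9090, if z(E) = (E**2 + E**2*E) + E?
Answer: 978717197/282121785 ≈ 3.4691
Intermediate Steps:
t(R, w) = 2 + R
z(E) = E + E**2 + E**3 (z(E) = (E**2 + E**3) + E = E + E**2 + E**3)
r(m) = (m + m*(1 + m + m**2))/(2 + 2*m) (r(m) = (m*(1 + m + m**2) + m)/((2 + m) + m) = (m + m*(1 + m + m**2))/(2 + 2*m))
r(161)/13794 + 22993/9090 = ((1/2)*161*(2 + 161 + 161**2)/(1 + 161))/13794 + 22993/9090 = ((1/2)*161*(2 + 161 + 25921)/162)*(1/13794) + 22993*(1/9090) = ((1/2)*161*(1/162)*26084)*(1/13794) + 22993/9090 = (1049881/81)*(1/13794) + 22993/9090 = 1049881/1117314 + 22993/9090 = 978717197/282121785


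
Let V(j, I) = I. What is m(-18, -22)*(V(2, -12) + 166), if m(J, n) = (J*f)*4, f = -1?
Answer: 11088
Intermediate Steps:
m(J, n) = -4*J (m(J, n) = (J*(-1))*4 = -J*4 = -4*J)
m(-18, -22)*(V(2, -12) + 166) = (-4*(-18))*(-12 + 166) = 72*154 = 11088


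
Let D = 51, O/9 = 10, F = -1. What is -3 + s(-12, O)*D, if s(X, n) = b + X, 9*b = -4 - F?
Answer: -632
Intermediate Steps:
O = 90 (O = 9*10 = 90)
b = -⅓ (b = (-4 - 1*(-1))/9 = (-4 + 1)/9 = (⅑)*(-3) = -⅓ ≈ -0.33333)
s(X, n) = -⅓ + X
-3 + s(-12, O)*D = -3 + (-⅓ - 12)*51 = -3 - 37/3*51 = -3 - 629 = -632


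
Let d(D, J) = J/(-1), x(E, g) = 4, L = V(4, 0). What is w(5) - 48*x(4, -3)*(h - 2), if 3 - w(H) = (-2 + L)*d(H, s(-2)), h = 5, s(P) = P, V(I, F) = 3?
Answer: -575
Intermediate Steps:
L = 3
d(D, J) = -J (d(D, J) = J*(-1) = -J)
w(H) = 1 (w(H) = 3 - (-2 + 3)*(-1*(-2)) = 3 - 2 = 1)
w(5) - 48*x(4, -3)*(h - 2) = 1 - 192*(5 - 2) = 1 - 192*3 = 1 - 48*12 = 1 - 576 = -575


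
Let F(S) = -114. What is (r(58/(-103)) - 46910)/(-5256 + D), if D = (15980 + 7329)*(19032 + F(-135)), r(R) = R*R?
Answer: -248832413/2339042646627 ≈ -0.00010638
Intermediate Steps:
r(R) = R²
D = 440959662 (D = (15980 + 7329)*(19032 - 114) = 23309*18918 = 440959662)
(r(58/(-103)) - 46910)/(-5256 + D) = ((58/(-103))² - 46910)/(-5256 + 440959662) = ((58*(-1/103))² - 46910)/440954406 = ((-58/103)² - 46910)*(1/440954406) = (3364/10609 - 46910)*(1/440954406) = -497664826/10609*1/440954406 = -248832413/2339042646627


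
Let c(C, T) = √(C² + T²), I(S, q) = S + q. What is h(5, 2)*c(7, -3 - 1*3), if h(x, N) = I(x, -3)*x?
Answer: 10*√85 ≈ 92.195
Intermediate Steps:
h(x, N) = x*(-3 + x) (h(x, N) = (x - 3)*x = (-3 + x)*x = x*(-3 + x))
h(5, 2)*c(7, -3 - 1*3) = (5*(-3 + 5))*√(7² + (-3 - 1*3)²) = (5*2)*√(49 + (-3 - 3)²) = 10*√(49 + (-6)²) = 10*√(49 + 36) = 10*√85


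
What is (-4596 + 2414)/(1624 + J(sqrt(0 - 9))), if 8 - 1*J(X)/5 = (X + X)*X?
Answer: -1091/877 ≈ -1.2440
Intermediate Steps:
J(X) = 40 - 10*X**2 (J(X) = 40 - 5*(X + X)*X = 40 - 5*2*X*X = 40 - 10*X**2)
(-4596 + 2414)/(1624 + J(sqrt(0 - 9))) = (-4596 + 2414)/(1624 + (40 - 10*(sqrt(0 - 9))**2)) = -2182/(1624 + (40 - 10*(sqrt(-9))**2)) = -2182/(1624 + (40 - 10*(3*I)**2)) = -2182/(1624 + (40 - 10*(-9))) = -2182/(1624 + (40 + 90)) = -2182/(1624 + 130) = -2182/1754 = -2182*1/1754 = -1091/877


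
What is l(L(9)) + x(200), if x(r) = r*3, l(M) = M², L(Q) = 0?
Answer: 600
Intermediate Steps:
x(r) = 3*r
l(L(9)) + x(200) = 0² + 3*200 = 0 + 600 = 600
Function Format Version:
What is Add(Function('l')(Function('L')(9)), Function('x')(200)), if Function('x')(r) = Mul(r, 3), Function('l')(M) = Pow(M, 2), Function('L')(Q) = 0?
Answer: 600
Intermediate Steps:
Function('x')(r) = Mul(3, r)
Add(Function('l')(Function('L')(9)), Function('x')(200)) = Add(Pow(0, 2), Mul(3, 200)) = Add(0, 600) = 600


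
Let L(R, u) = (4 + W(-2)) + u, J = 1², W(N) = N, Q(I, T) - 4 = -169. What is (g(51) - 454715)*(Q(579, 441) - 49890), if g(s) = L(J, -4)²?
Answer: 22760559105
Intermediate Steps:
Q(I, T) = -165 (Q(I, T) = 4 - 169 = -165)
J = 1
L(R, u) = 2 + u (L(R, u) = (4 - 2) + u = 2 + u)
g(s) = 4 (g(s) = (2 - 4)² = (-2)² = 4)
(g(51) - 454715)*(Q(579, 441) - 49890) = (4 - 454715)*(-165 - 49890) = -454711*(-50055) = 22760559105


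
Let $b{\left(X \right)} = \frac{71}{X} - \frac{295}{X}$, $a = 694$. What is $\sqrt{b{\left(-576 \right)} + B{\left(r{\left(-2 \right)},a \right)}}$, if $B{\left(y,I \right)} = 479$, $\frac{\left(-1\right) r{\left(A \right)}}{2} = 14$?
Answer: $\frac{\sqrt{17258}}{6} \approx 21.895$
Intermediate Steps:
$r{\left(A \right)} = -28$ ($r{\left(A \right)} = \left(-2\right) 14 = -28$)
$b{\left(X \right)} = - \frac{224}{X}$
$\sqrt{b{\left(-576 \right)} + B{\left(r{\left(-2 \right)},a \right)}} = \sqrt{- \frac{224}{-576} + 479} = \sqrt{\left(-224\right) \left(- \frac{1}{576}\right) + 479} = \sqrt{\frac{7}{18} + 479} = \sqrt{\frac{8629}{18}} = \frac{\sqrt{17258}}{6}$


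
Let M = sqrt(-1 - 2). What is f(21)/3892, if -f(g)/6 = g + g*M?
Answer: -9/278 - 9*I*sqrt(3)/278 ≈ -0.032374 - 0.056074*I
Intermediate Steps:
M = I*sqrt(3) (M = sqrt(-3) = I*sqrt(3) ≈ 1.732*I)
f(g) = -6*g - 6*I*g*sqrt(3) (f(g) = -6*(g + g*(I*sqrt(3))) = -6*(g + I*g*sqrt(3)) = -6*g - 6*I*g*sqrt(3))
f(21)/3892 = -6*21*(1 + I*sqrt(3))/3892 = (-126 - 126*I*sqrt(3))*(1/3892) = -9/278 - 9*I*sqrt(3)/278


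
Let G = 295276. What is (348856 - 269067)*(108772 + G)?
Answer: 32238585872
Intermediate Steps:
(348856 - 269067)*(108772 + G) = (348856 - 269067)*(108772 + 295276) = 79789*404048 = 32238585872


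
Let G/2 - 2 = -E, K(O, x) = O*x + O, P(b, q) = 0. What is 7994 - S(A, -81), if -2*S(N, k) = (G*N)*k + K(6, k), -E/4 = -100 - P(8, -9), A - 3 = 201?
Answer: 6584306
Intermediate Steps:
A = 204 (A = 3 + 201 = 204)
K(O, x) = O + O*x
E = 400 (E = -4*(-100 - 1*0) = -4*(-100 + 0) = -4*(-100) = 400)
G = -796 (G = 4 + 2*(-1*400) = 4 + 2*(-400) = 4 - 800 = -796)
S(N, k) = -3 - 3*k + 398*N*k (S(N, k) = -((-796*N)*k + 6*(1 + k))/2 = -(-796*N*k + (6 + 6*k))/2 = -(6 + 6*k - 796*N*k)/2 = -3 - 3*k + 398*N*k)
7994 - S(A, -81) = 7994 - (-3 - 3*(-81) + 398*204*(-81)) = 7994 - (-3 + 243 - 6576552) = 7994 - 1*(-6576312) = 7994 + 6576312 = 6584306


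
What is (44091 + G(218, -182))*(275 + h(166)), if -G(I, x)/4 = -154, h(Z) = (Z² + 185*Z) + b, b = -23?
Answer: 2616164226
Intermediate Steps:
h(Z) = -23 + Z² + 185*Z (h(Z) = (Z² + 185*Z) - 23 = -23 + Z² + 185*Z)
G(I, x) = 616 (G(I, x) = -4*(-154) = 616)
(44091 + G(218, -182))*(275 + h(166)) = (44091 + 616)*(275 + (-23 + 166² + 185*166)) = 44707*(275 + (-23 + 27556 + 30710)) = 44707*(275 + 58243) = 44707*58518 = 2616164226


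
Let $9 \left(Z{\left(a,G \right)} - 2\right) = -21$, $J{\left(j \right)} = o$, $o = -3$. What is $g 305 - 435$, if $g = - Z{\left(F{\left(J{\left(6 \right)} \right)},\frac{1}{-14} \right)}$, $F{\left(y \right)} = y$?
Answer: $- \frac{1000}{3} \approx -333.33$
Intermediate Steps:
$J{\left(j \right)} = -3$
$Z{\left(a,G \right)} = - \frac{1}{3}$ ($Z{\left(a,G \right)} = 2 + \frac{1}{9} \left(-21\right) = 2 - \frac{7}{3} = - \frac{1}{3}$)
$g = \frac{1}{3}$ ($g = \left(-1\right) \left(- \frac{1}{3}\right) = \frac{1}{3} \approx 0.33333$)
$g 305 - 435 = \frac{1}{3} \cdot 305 - 435 = \frac{305}{3} - 435 = - \frac{1000}{3}$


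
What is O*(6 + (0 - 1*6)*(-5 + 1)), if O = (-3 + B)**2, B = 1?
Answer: 120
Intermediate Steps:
O = 4 (O = (-3 + 1)**2 = (-2)**2 = 4)
O*(6 + (0 - 1*6)*(-5 + 1)) = 4*(6 + (0 - 1*6)*(-5 + 1)) = 4*(6 + (0 - 6)*(-4)) = 4*(6 - 6*(-4)) = 4*(6 + 24) = 4*30 = 120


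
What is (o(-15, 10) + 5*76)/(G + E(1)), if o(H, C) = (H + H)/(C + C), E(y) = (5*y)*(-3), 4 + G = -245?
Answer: -757/528 ≈ -1.4337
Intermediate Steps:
G = -249 (G = -4 - 245 = -249)
E(y) = -15*y
o(H, C) = H/C (o(H, C) = (2*H)/((2*C)) = (2*H)*(1/(2*C)) = H/C)
(o(-15, 10) + 5*76)/(G + E(1)) = (-15/10 + 5*76)/(-249 - 15*1) = (-15*⅒ + 380)/(-249 - 15) = (-3/2 + 380)/(-264) = (757/2)*(-1/264) = -757/528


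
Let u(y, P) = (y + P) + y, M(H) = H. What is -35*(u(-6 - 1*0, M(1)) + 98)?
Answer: -3045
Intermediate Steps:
u(y, P) = P + 2*y (u(y, P) = (P + y) + y = P + 2*y)
-35*(u(-6 - 1*0, M(1)) + 98) = -35*((1 + 2*(-6 - 1*0)) + 98) = -35*((1 + 2*(-6 + 0)) + 98) = -35*((1 + 2*(-6)) + 98) = -35*((1 - 12) + 98) = -35*(-11 + 98) = -35*87 = -3045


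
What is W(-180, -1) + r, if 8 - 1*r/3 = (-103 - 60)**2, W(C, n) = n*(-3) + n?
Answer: -79681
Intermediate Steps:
W(C, n) = -2*n (W(C, n) = -3*n + n = -2*n)
r = -79683 (r = 24 - 3*(-103 - 60)**2 = 24 - 3*(-163)**2 = 24 - 3*26569 = 24 - 79707 = -79683)
W(-180, -1) + r = -2*(-1) - 79683 = 2 - 79683 = -79681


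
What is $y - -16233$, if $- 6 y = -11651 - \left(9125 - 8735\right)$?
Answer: $\frac{109439}{6} \approx 18240.0$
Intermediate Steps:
$y = \frac{12041}{6}$ ($y = - \frac{-11651 - \left(9125 - 8735\right)}{6} = - \frac{-11651 - 390}{6} = \left(- \frac{1}{6}\right) \left(-12041\right) = \frac{12041}{6} \approx 2006.8$)
$y - -16233 = \frac{12041}{6} - -16233 = \frac{12041}{6} + 16233 = \frac{109439}{6}$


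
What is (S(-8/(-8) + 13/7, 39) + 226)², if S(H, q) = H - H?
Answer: 51076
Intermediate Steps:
S(H, q) = 0
(S(-8/(-8) + 13/7, 39) + 226)² = (0 + 226)² = 226² = 51076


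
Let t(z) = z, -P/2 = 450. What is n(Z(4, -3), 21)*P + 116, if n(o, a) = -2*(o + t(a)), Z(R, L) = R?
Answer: 45116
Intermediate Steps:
P = -900 (P = -2*450 = -900)
n(o, a) = -2*a - 2*o (n(o, a) = -2*(o + a) = -2*(a + o) = -2*a - 2*o)
n(Z(4, -3), 21)*P + 116 = (-2*21 - 2*4)*(-900) + 116 = (-42 - 8)*(-900) + 116 = -50*(-900) + 116 = 45000 + 116 = 45116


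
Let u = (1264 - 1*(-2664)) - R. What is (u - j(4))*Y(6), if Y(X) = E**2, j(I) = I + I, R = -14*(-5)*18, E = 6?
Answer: 95760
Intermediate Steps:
R = 1260 (R = 70*18 = 1260)
j(I) = 2*I
Y(X) = 36 (Y(X) = 6**2 = 36)
u = 2668 (u = (1264 - 1*(-2664)) - 1*1260 = (1264 + 2664) - 1260 = 3928 - 1260 = 2668)
(u - j(4))*Y(6) = (2668 - 2*4)*36 = (2668 - 1*8)*36 = (2668 - 8)*36 = 2660*36 = 95760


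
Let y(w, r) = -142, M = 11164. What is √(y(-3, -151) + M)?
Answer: √11022 ≈ 104.99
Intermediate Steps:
√(y(-3, -151) + M) = √(-142 + 11164) = √11022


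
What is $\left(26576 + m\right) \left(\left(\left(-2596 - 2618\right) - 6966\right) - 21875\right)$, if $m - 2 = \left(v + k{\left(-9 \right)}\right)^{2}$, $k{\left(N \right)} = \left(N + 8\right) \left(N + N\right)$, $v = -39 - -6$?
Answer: $-912776165$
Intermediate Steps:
$v = -33$ ($v = -39 + 6 = -33$)
$k{\left(N \right)} = 2 N \left(8 + N\right)$ ($k{\left(N \right)} = \left(8 + N\right) 2 N = 2 N \left(8 + N\right)$)
$m = 227$ ($m = 2 + \left(-33 + 2 \left(-9\right) \left(8 - 9\right)\right)^{2} = 2 + \left(-33 + 2 \left(-9\right) \left(-1\right)\right)^{2} = 2 + \left(-33 + 18\right)^{2} = 2 + \left(-15\right)^{2} = 2 + 225 = 227$)
$\left(26576 + m\right) \left(\left(\left(-2596 - 2618\right) - 6966\right) - 21875\right) = \left(26576 + 227\right) \left(\left(\left(-2596 - 2618\right) - 6966\right) - 21875\right) = 26803 \left(\left(\left(-2596 - 2618\right) - 6966\right) - 21875\right) = 26803 \left(\left(-5214 - 6966\right) - 21875\right) = 26803 \left(-12180 - 21875\right) = 26803 \left(-34055\right) = -912776165$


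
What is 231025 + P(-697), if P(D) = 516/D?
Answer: 161023909/697 ≈ 2.3102e+5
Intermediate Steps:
231025 + P(-697) = 231025 + 516/(-697) = 231025 + 516*(-1/697) = 231025 - 516/697 = 161023909/697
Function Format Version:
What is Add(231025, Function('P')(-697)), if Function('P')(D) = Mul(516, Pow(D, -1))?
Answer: Rational(161023909, 697) ≈ 2.3102e+5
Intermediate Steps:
Add(231025, Function('P')(-697)) = Add(231025, Mul(516, Pow(-697, -1))) = Add(231025, Mul(516, Rational(-1, 697))) = Add(231025, Rational(-516, 697)) = Rational(161023909, 697)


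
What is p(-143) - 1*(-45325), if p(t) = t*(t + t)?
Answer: 86223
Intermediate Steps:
p(t) = 2*t² (p(t) = t*(2*t) = 2*t²)
p(-143) - 1*(-45325) = 2*(-143)² - 1*(-45325) = 2*20449 + 45325 = 40898 + 45325 = 86223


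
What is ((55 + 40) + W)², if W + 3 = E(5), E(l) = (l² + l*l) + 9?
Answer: 22801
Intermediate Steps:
E(l) = 9 + 2*l² (E(l) = (l² + l²) + 9 = 2*l² + 9 = 9 + 2*l²)
W = 56 (W = -3 + (9 + 2*5²) = -3 + (9 + 2*25) = -3 + (9 + 50) = -3 + 59 = 56)
((55 + 40) + W)² = ((55 + 40) + 56)² = (95 + 56)² = 151² = 22801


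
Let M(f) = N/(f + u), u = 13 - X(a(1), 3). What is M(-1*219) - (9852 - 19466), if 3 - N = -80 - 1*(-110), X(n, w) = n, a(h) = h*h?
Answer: 221125/23 ≈ 9614.1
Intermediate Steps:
a(h) = h²
N = -27 (N = 3 - (-80 - 1*(-110)) = 3 - (-80 + 110) = 3 - 1*30 = 3 - 30 = -27)
u = 12 (u = 13 - 1*1² = 13 - 1*1 = 13 - 1 = 12)
M(f) = -27/(12 + f) (M(f) = -27/(f + 12) = -27/(12 + f))
M(-1*219) - (9852 - 19466) = -27/(12 - 1*219) - (9852 - 19466) = -27/(12 - 219) - 1*(-9614) = -27/(-207) + 9614 = -27*(-1/207) + 9614 = 3/23 + 9614 = 221125/23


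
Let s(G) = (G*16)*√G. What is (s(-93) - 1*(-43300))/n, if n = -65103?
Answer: -43300/65103 + 496*I*√93/21701 ≈ -0.6651 + 0.22042*I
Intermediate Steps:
s(G) = 16*G^(3/2) (s(G) = (16*G)*√G = 16*G^(3/2))
(s(-93) - 1*(-43300))/n = (16*(-93)^(3/2) - 1*(-43300))/(-65103) = (16*(-93*I*√93) + 43300)*(-1/65103) = (-1488*I*√93 + 43300)*(-1/65103) = (43300 - 1488*I*√93)*(-1/65103) = -43300/65103 + 496*I*√93/21701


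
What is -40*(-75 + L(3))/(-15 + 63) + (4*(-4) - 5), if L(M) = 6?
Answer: 73/2 ≈ 36.500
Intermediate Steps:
-40*(-75 + L(3))/(-15 + 63) + (4*(-4) - 5) = -40*(-75 + 6)/(-15 + 63) + (4*(-4) - 5) = -(-2760)/48 + (-16 - 5) = -(-2760)/48 - 21 = -40*(-23/16) - 21 = 115/2 - 21 = 73/2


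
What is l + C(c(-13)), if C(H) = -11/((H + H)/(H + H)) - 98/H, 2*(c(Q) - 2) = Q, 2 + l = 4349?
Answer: 39220/9 ≈ 4357.8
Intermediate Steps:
l = 4347 (l = -2 + 4349 = 4347)
c(Q) = 2 + Q/2
C(H) = -11 - 98/H (C(H) = -11/((2*H)/((2*H))) - 98/H = -11/((2*H)*(1/(2*H))) - 98/H = -11/1 - 98/H = -11*1 - 98/H = -11 - 98/H)
l + C(c(-13)) = 4347 + (-11 - 98/(2 + (½)*(-13))) = 4347 + (-11 - 98/(2 - 13/2)) = 4347 + (-11 - 98/(-9/2)) = 4347 + (-11 - 98*(-2/9)) = 4347 + (-11 + 196/9) = 4347 + 97/9 = 39220/9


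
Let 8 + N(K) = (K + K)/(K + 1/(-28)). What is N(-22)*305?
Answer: -1129720/617 ≈ -1831.0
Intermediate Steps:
N(K) = -8 + 2*K/(-1/28 + K) (N(K) = -8 + (K + K)/(K + 1/(-28)) = -8 + (2*K)/(K - 1/28) = -8 + (2*K)/(-1/28 + K) = -8 + 2*K/(-1/28 + K))
N(-22)*305 = (8*(1 - 21*(-22))/(-1 + 28*(-22)))*305 = (8*(1 + 462)/(-1 - 616))*305 = (8*463/(-617))*305 = (8*(-1/617)*463)*305 = -3704/617*305 = -1129720/617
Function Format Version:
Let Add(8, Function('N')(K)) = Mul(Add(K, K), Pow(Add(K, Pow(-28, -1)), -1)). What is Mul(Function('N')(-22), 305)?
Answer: Rational(-1129720, 617) ≈ -1831.0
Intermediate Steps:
Function('N')(K) = Add(-8, Mul(2, K, Pow(Add(Rational(-1, 28), K), -1))) (Function('N')(K) = Add(-8, Mul(Add(K, K), Pow(Add(K, Pow(-28, -1)), -1))) = Add(-8, Mul(Mul(2, K), Pow(Add(K, Rational(-1, 28)), -1))) = Add(-8, Mul(Mul(2, K), Pow(Add(Rational(-1, 28), K), -1))) = Add(-8, Mul(2, K, Pow(Add(Rational(-1, 28), K), -1))))
Mul(Function('N')(-22), 305) = Mul(Mul(8, Pow(Add(-1, Mul(28, -22)), -1), Add(1, Mul(-21, -22))), 305) = Mul(Mul(8, Pow(Add(-1, -616), -1), Add(1, 462)), 305) = Mul(Mul(8, Pow(-617, -1), 463), 305) = Mul(Mul(8, Rational(-1, 617), 463), 305) = Mul(Rational(-3704, 617), 305) = Rational(-1129720, 617)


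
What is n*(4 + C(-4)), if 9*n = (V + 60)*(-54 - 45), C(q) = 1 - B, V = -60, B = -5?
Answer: 0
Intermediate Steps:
C(q) = 6 (C(q) = 1 - 1*(-5) = 1 + 5 = 6)
n = 0 (n = ((-60 + 60)*(-54 - 45))/9 = (0*(-99))/9 = (1/9)*0 = 0)
n*(4 + C(-4)) = 0*(4 + 6) = 0*10 = 0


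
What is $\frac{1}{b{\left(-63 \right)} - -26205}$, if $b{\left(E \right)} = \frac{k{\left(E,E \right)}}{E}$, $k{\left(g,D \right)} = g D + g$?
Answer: $\frac{1}{26143} \approx 3.8251 \cdot 10^{-5}$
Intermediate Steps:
$k{\left(g,D \right)} = g + D g$ ($k{\left(g,D \right)} = D g + g = g + D g$)
$b{\left(E \right)} = 1 + E$ ($b{\left(E \right)} = \frac{E \left(1 + E\right)}{E} = 1 + E$)
$\frac{1}{b{\left(-63 \right)} - -26205} = \frac{1}{\left(1 - 63\right) - -26205} = \frac{1}{-62 + 26205} = \frac{1}{26143}$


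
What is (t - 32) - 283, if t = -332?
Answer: -647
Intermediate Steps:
(t - 32) - 283 = (-332 - 32) - 283 = -364 - 283 = -647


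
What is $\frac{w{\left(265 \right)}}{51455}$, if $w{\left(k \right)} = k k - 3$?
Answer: $\frac{70222}{51455} \approx 1.3647$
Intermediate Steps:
$w{\left(k \right)} = -3 + k^{2}$ ($w{\left(k \right)} = k^{2} - 3 = -3 + k^{2}$)
$\frac{w{\left(265 \right)}}{51455} = \frac{-3 + 265^{2}}{51455} = \left(-3 + 70225\right) \frac{1}{51455} = 70222 \cdot \frac{1}{51455} = \frac{70222}{51455}$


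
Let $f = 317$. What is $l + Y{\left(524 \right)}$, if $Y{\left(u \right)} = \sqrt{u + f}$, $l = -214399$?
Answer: $-214370$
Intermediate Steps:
$Y{\left(u \right)} = \sqrt{317 + u}$ ($Y{\left(u \right)} = \sqrt{u + 317} = \sqrt{317 + u}$)
$l + Y{\left(524 \right)} = -214399 + \sqrt{317 + 524} = -214399 + \sqrt{841} = -214399 + 29 = -214370$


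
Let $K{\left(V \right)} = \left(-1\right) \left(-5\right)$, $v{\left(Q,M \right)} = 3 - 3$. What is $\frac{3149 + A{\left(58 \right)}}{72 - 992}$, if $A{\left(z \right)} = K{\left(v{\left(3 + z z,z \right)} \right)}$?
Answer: $- \frac{1577}{460} \approx -3.4283$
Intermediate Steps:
$v{\left(Q,M \right)} = 0$
$K{\left(V \right)} = 5$
$A{\left(z \right)} = 5$
$\frac{3149 + A{\left(58 \right)}}{72 - 992} = \frac{3149 + 5}{72 - 992} = \frac{3154}{-920} = 3154 \left(- \frac{1}{920}\right) = - \frac{1577}{460}$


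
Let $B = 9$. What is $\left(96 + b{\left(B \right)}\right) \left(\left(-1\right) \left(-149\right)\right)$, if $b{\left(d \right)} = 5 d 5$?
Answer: $47829$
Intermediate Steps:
$b{\left(d \right)} = 25 d$
$\left(96 + b{\left(B \right)}\right) \left(\left(-1\right) \left(-149\right)\right) = \left(96 + 25 \cdot 9\right) \left(\left(-1\right) \left(-149\right)\right) = \left(96 + 225\right) 149 = 321 \cdot 149 = 47829$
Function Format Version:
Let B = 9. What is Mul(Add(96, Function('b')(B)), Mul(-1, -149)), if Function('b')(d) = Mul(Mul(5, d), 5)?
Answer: 47829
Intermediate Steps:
Function('b')(d) = Mul(25, d)
Mul(Add(96, Function('b')(B)), Mul(-1, -149)) = Mul(Add(96, Mul(25, 9)), Mul(-1, -149)) = Mul(Add(96, 225), 149) = Mul(321, 149) = 47829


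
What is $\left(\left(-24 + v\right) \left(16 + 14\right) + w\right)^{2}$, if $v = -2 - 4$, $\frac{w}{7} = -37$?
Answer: $1343281$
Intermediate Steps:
$w = -259$ ($w = 7 \left(-37\right) = -259$)
$v = -6$ ($v = -2 - 4 = -6$)
$\left(\left(-24 + v\right) \left(16 + 14\right) + w\right)^{2} = \left(\left(-24 - 6\right) \left(16 + 14\right) - 259\right)^{2} = \left(\left(-30\right) 30 - 259\right)^{2} = \left(-900 - 259\right)^{2} = \left(-1159\right)^{2} = 1343281$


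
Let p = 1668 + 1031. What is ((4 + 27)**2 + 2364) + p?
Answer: 6024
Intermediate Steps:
p = 2699
((4 + 27)**2 + 2364) + p = ((4 + 27)**2 + 2364) + 2699 = (31**2 + 2364) + 2699 = (961 + 2364) + 2699 = 3325 + 2699 = 6024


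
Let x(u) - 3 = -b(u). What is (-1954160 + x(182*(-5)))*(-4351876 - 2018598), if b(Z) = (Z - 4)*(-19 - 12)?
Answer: 12629407370734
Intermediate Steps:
b(Z) = 124 - 31*Z (b(Z) = (-4 + Z)*(-31) = 124 - 31*Z)
x(u) = -121 + 31*u (x(u) = 3 - (124 - 31*u) = 3 + (-124 + 31*u) = -121 + 31*u)
(-1954160 + x(182*(-5)))*(-4351876 - 2018598) = (-1954160 + (-121 + 31*(182*(-5))))*(-4351876 - 2018598) = (-1954160 + (-121 + 31*(-910)))*(-6370474) = (-1954160 + (-121 - 28210))*(-6370474) = (-1954160 - 28331)*(-6370474) = -1982491*(-6370474) = 12629407370734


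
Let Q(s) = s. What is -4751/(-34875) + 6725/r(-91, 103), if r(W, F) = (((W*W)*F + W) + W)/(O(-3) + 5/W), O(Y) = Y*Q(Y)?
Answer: 559594524751/2706343628625 ≈ 0.20677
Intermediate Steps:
O(Y) = Y**2 (O(Y) = Y*Y = Y**2)
r(W, F) = (2*W + F*W**2)/(9 + 5/W) (r(W, F) = (((W*W)*F + W) + W)/((-3)**2 + 5/W) = ((W**2*F + W) + W)/(9 + 5/W) = ((F*W**2 + W) + W)/(9 + 5/W) = ((W + F*W**2) + W)/(9 + 5/W) = (2*W + F*W**2)/(9 + 5/W))
-4751/(-34875) + 6725/r(-91, 103) = -4751/(-34875) + 6725/(((-91)**2*(2 + 103*(-91))/(5 + 9*(-91)))) = -4751*(-1/34875) + 6725/((8281*(2 - 9373)/(5 - 819))) = 4751/34875 + 6725/((8281*(-9371)/(-814))) = 4751/34875 + 6725/((8281*(-1/814)*(-9371))) = 4751/34875 + 6725/(77601251/814) = 4751/34875 + 6725*(814/77601251) = 4751/34875 + 5474150/77601251 = 559594524751/2706343628625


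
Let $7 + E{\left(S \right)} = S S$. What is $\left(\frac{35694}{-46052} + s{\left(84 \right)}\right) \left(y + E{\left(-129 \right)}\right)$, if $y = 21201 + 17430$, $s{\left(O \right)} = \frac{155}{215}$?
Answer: $- \frac{2963032975}{990118} \approx -2992.6$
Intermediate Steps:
$s{\left(O \right)} = \frac{31}{43}$ ($s{\left(O \right)} = 155 \cdot \frac{1}{215} = \frac{31}{43}$)
$E{\left(S \right)} = -7 + S^{2}$ ($E{\left(S \right)} = -7 + S S = -7 + S^{2}$)
$y = 38631$
$\left(\frac{35694}{-46052} + s{\left(84 \right)}\right) \left(y + E{\left(-129 \right)}\right) = \left(\frac{35694}{-46052} + \frac{31}{43}\right) \left(38631 - \left(7 - \left(-129\right)^{2}\right)\right) = \left(35694 \left(- \frac{1}{46052}\right) + \frac{31}{43}\right) \left(38631 + \left(-7 + 16641\right)\right) = \left(- \frac{17847}{23026} + \frac{31}{43}\right) \left(38631 + 16634\right) = \left(- \frac{53615}{990118}\right) 55265 = - \frac{2963032975}{990118}$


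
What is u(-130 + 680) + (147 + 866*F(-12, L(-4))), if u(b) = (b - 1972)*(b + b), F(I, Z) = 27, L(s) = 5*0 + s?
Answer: -1540671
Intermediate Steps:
L(s) = s (L(s) = 0 + s = s)
u(b) = 2*b*(-1972 + b) (u(b) = (-1972 + b)*(2*b) = 2*b*(-1972 + b))
u(-130 + 680) + (147 + 866*F(-12, L(-4))) = 2*(-130 + 680)*(-1972 + (-130 + 680)) + (147 + 866*27) = 2*550*(-1972 + 550) + (147 + 23382) = 2*550*(-1422) + 23529 = -1564200 + 23529 = -1540671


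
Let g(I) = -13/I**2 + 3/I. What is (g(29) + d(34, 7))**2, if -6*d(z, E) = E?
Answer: 29626249/25462116 ≈ 1.1635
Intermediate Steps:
d(z, E) = -E/6
g(I) = -13/I**2 + 3/I
(g(29) + d(34, 7))**2 = ((-13 + 3*29)/29**2 - 1/6*7)**2 = ((-13 + 87)/841 - 7/6)**2 = ((1/841)*74 - 7/6)**2 = (74/841 - 7/6)**2 = (-5443/5046)**2 = 29626249/25462116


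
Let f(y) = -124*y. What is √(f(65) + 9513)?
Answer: √1453 ≈ 38.118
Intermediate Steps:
√(f(65) + 9513) = √(-124*65 + 9513) = √(-8060 + 9513) = √1453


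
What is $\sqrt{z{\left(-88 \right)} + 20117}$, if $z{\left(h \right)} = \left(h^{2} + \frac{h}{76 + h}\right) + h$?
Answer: $\frac{\sqrt{250023}}{3} \approx 166.67$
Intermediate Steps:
$z{\left(h \right)} = h + h^{2} + \frac{h}{76 + h}$ ($z{\left(h \right)} = \left(h^{2} + \frac{h}{76 + h}\right) + h = h + h^{2} + \frac{h}{76 + h}$)
$\sqrt{z{\left(-88 \right)} + 20117} = \sqrt{- \frac{88 \left(77 + \left(-88\right)^{2} + 77 \left(-88\right)\right)}{76 - 88} + 20117} = \sqrt{- \frac{88 \left(77 + 7744 - 6776\right)}{-12} + 20117} = \sqrt{\left(-88\right) \left(- \frac{1}{12}\right) 1045 + 20117} = \sqrt{\frac{22990}{3} + 20117} = \sqrt{\frac{83341}{3}} = \frac{\sqrt{250023}}{3}$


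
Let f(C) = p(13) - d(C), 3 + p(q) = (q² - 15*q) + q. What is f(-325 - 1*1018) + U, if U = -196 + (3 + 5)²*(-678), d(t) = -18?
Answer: -43586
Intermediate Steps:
p(q) = -3 + q² - 14*q (p(q) = -3 + ((q² - 15*q) + q) = -3 + (q² - 14*q) = -3 + q² - 14*q)
U = -43588 (U = -196 + 8²*(-678) = -196 + 64*(-678) = -196 - 43392 = -43588)
f(C) = 2 (f(C) = (-3 + 13² - 14*13) - 1*(-18) = (-3 + 169 - 182) + 18 = -16 + 18 = 2)
f(-325 - 1*1018) + U = 2 - 43588 = -43586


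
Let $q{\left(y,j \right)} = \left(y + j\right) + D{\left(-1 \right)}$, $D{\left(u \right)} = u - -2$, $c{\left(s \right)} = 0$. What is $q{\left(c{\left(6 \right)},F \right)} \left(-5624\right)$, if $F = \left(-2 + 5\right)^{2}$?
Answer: $-56240$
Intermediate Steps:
$F = 9$ ($F = 3^{2} = 9$)
$D{\left(u \right)} = 2 + u$ ($D{\left(u \right)} = u + 2 = 2 + u$)
$q{\left(y,j \right)} = 1 + j + y$ ($q{\left(y,j \right)} = \left(y + j\right) + \left(2 - 1\right) = \left(j + y\right) + 1 = 1 + j + y$)
$q{\left(c{\left(6 \right)},F \right)} \left(-5624\right) = \left(1 + 9 + 0\right) \left(-5624\right) = 10 \left(-5624\right) = -56240$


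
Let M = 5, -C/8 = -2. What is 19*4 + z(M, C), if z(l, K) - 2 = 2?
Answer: 80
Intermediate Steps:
C = 16 (C = -8*(-2) = 16)
z(l, K) = 4 (z(l, K) = 2 + 2 = 4)
19*4 + z(M, C) = 19*4 + 4 = 76 + 4 = 80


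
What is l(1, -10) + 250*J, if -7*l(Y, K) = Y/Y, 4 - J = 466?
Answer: -808501/7 ≈ -1.1550e+5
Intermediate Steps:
J = -462 (J = 4 - 1*466 = 4 - 466 = -462)
l(Y, K) = -⅐ (l(Y, K) = -Y/(7*Y) = -⅐*1 = -⅐)
l(1, -10) + 250*J = -⅐ + 250*(-462) = -⅐ - 115500 = -808501/7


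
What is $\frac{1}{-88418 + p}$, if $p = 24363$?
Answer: $- \frac{1}{64055} \approx -1.5612 \cdot 10^{-5}$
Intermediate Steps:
$\frac{1}{-88418 + p} = \frac{1}{-88418 + 24363} = \frac{1}{-64055} = - \frac{1}{64055}$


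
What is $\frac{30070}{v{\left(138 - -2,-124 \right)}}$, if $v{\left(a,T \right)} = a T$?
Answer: $- \frac{97}{56} \approx -1.7321$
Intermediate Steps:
$v{\left(a,T \right)} = T a$
$\frac{30070}{v{\left(138 - -2,-124 \right)}} = \frac{30070}{\left(-124\right) \left(138 - -2\right)} = \frac{30070}{\left(-124\right) \left(138 + 2\right)} = \frac{30070}{\left(-124\right) 140} = \frac{30070}{-17360} = 30070 \left(- \frac{1}{17360}\right) = - \frac{97}{56}$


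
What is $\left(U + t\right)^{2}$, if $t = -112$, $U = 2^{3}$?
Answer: $10816$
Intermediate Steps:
$U = 8$
$\left(U + t\right)^{2} = \left(8 - 112\right)^{2} = \left(-104\right)^{2} = 10816$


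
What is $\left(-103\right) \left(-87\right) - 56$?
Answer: $8905$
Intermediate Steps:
$\left(-103\right) \left(-87\right) - 56 = 8961 - 56 = 8905$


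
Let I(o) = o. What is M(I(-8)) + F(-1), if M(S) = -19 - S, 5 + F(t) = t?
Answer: -17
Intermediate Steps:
F(t) = -5 + t
M(I(-8)) + F(-1) = (-19 - 1*(-8)) + (-5 - 1) = (-19 + 8) - 6 = -11 - 6 = -17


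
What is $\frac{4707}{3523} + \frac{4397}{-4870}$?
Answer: $\frac{7432459}{17157010} \approx 0.4332$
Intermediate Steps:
$\frac{4707}{3523} + \frac{4397}{-4870} = 4707 \cdot \frac{1}{3523} + 4397 \left(- \frac{1}{4870}\right) = \frac{4707}{3523} - \frac{4397}{4870} = \frac{7432459}{17157010}$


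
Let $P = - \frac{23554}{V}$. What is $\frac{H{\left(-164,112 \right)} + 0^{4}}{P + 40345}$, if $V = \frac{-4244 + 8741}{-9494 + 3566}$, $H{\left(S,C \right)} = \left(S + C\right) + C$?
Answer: $\frac{89940}{107019859} \approx 0.00084041$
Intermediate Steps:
$H{\left(S,C \right)} = S + 2 C$ ($H{\left(S,C \right)} = \left(C + S\right) + C = S + 2 C$)
$V = - \frac{1499}{1976}$ ($V = \frac{4497}{-5928} = 4497 \left(- \frac{1}{5928}\right) = - \frac{1499}{1976} \approx -0.7586$)
$P = \frac{46542704}{1499}$ ($P = - \frac{23554}{- \frac{1499}{1976}} = \left(-23554\right) \left(- \frac{1976}{1499}\right) = \frac{46542704}{1499} \approx 31049.0$)
$\frac{H{\left(-164,112 \right)} + 0^{4}}{P + 40345} = \frac{\left(-164 + 2 \cdot 112\right) + 0^{4}}{\frac{46542704}{1499} + 40345} = \frac{\left(-164 + 224\right) + 0}{\frac{107019859}{1499}} = \left(60 + 0\right) \frac{1499}{107019859} = 60 \cdot \frac{1499}{107019859} = \frac{89940}{107019859}$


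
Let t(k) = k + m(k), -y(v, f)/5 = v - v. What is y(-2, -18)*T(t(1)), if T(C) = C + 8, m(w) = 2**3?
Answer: 0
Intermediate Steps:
m(w) = 8
y(v, f) = 0 (y(v, f) = -5*(v - v) = -5*0 = 0)
t(k) = 8 + k (t(k) = k + 8 = 8 + k)
T(C) = 8 + C
y(-2, -18)*T(t(1)) = 0*(8 + (8 + 1)) = 0*(8 + 9) = 0*17 = 0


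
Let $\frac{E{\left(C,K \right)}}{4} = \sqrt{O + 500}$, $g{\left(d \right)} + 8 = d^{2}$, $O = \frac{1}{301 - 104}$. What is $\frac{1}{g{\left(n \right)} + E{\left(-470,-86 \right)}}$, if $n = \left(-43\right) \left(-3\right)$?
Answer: $\frac{3276701}{54499791717} - \frac{4 \sqrt{19404697}}{54499791717} \approx 5.98 \cdot 10^{-5}$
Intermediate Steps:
$n = 129$
$O = \frac{1}{197} \approx 0.0050761$
$g{\left(d \right)} = -8 + d^{2}$
$E{\left(C,K \right)} = \frac{4 \sqrt{19404697}}{197}$ ($E{\left(C,K \right)} = 4 \sqrt{\frac{1}{197} + 500} = 4 \sqrt{\frac{98501}{197}} = 4 \frac{\sqrt{19404697}}{197} = \frac{4 \sqrt{19404697}}{197}$)
$\frac{1}{g{\left(n \right)} + E{\left(-470,-86 \right)}} = \frac{1}{\left(-8 + 129^{2}\right) + \frac{4 \sqrt{19404697}}{197}} = \frac{1}{\left(-8 + 16641\right) + \frac{4 \sqrt{19404697}}{197}} = \frac{1}{16633 + \frac{4 \sqrt{19404697}}{197}}$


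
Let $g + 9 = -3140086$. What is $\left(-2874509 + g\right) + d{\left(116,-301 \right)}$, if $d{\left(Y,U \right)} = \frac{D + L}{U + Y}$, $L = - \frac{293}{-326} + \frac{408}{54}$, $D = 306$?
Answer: $- \frac{3264667827769}{542790} \approx -6.0146 \cdot 10^{6}$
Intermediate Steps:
$g = -3140095$ ($g = -9 - 3140086 = -3140095$)
$L = \frac{24805}{2934}$ ($L = \left(-293\right) \left(- \frac{1}{326}\right) + 408 \cdot \frac{1}{54} = \frac{293}{326} + \frac{68}{9} = \frac{24805}{2934} \approx 8.4543$)
$d{\left(Y,U \right)} = \frac{922609}{2934 \left(U + Y\right)}$ ($d{\left(Y,U \right)} = \frac{306 + \frac{24805}{2934}}{U + Y} = \frac{922609}{2934 \left(U + Y\right)}$)
$\left(-2874509 + g\right) + d{\left(116,-301 \right)} = \left(-2874509 - 3140095\right) + \frac{922609}{2934 \left(-301 + 116\right)} = -6014604 + \frac{922609}{2934 \left(-185\right)} = -6014604 + \frac{922609}{2934} \left(- \frac{1}{185}\right) = -6014604 - \frac{922609}{542790} = - \frac{3264667827769}{542790}$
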